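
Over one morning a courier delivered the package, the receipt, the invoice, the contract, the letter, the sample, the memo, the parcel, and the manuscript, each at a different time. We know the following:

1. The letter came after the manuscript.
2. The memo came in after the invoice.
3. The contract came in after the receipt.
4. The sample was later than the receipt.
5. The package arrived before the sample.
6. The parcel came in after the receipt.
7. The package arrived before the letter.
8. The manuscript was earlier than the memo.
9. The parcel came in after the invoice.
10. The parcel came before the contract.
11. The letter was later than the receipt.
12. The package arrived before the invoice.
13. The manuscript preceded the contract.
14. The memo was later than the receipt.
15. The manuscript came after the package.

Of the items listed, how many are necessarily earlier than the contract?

5

Directly stated before the contract: the manuscript, the parcel, and the receipt.
The invoice reaches the contract via the invoice → the parcel → the contract.
The package reaches the contract via the package → the manuscript → the contract.
No chain forces the letter (or any of the others) ahead of the contract.
That's the invoice, the manuscript, the package, the parcel, and the receipt — 5 in all.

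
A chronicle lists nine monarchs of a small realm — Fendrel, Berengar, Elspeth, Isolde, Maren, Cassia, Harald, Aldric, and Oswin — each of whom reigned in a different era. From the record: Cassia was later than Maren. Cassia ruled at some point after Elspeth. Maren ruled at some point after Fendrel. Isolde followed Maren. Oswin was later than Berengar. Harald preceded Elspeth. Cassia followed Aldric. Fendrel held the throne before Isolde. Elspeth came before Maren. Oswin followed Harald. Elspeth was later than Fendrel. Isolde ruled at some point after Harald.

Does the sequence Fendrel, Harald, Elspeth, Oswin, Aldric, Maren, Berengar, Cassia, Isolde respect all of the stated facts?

The constraints require Berengar before Oswin, but in the proposed sequence Oswin appears ahead of Berengar. That one violation is enough.

no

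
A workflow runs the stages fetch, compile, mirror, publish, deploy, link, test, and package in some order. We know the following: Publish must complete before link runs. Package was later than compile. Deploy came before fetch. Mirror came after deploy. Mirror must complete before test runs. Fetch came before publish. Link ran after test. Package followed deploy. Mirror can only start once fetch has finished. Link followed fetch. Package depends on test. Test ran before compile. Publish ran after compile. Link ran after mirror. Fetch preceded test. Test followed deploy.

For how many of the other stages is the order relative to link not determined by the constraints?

Forced before link: compile, deploy, fetch, mirror, publish, and test.
That leaves package with no forced order relative to link — 1.

1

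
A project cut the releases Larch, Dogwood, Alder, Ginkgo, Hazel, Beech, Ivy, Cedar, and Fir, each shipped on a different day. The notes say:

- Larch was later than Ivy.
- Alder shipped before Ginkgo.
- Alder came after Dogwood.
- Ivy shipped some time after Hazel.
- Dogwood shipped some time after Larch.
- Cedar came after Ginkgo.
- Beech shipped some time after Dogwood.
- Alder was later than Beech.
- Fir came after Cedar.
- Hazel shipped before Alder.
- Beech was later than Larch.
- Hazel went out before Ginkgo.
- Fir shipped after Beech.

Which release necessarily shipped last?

Every other release has a chain of constraints placing it before Fir, so Fir is last.

Fir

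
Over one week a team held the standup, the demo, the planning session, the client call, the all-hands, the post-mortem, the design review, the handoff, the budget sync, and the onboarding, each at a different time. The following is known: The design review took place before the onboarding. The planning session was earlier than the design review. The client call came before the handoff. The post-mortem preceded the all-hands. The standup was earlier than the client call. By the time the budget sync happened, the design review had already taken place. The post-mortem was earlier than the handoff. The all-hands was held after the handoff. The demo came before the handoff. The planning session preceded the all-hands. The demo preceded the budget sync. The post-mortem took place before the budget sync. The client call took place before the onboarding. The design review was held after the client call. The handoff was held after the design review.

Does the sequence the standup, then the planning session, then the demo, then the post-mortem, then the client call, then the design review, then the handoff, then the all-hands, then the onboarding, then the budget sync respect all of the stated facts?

yes

Check each stated constraint against the proposed order — e.g. the post-mortem is ahead of the budget sync; the demo is ahead of the budget sync. Every pair is in the required order; nothing is violated.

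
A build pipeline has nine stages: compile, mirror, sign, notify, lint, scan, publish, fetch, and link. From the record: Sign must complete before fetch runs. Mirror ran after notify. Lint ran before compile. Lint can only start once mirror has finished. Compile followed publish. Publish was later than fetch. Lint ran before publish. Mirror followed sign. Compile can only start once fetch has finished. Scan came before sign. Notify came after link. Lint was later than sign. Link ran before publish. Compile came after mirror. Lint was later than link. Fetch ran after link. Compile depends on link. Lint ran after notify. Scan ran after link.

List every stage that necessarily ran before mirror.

Directly stated before mirror: notify and sign.
Link reaches mirror via link → notify → mirror.
Scan reaches mirror via scan → sign → mirror.

link, notify, scan, sign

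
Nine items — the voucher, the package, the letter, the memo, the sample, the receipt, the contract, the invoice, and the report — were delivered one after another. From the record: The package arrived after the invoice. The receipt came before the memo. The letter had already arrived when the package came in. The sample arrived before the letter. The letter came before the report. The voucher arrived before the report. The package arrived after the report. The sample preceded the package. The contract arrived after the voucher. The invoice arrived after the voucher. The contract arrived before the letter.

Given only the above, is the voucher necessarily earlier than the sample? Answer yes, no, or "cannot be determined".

cannot be determined

No chain of stated constraints runs from the voucher to the sample, and none runs from the sample to the voucher either.
So the relative order of the voucher and the sample is not fixed by the given facts.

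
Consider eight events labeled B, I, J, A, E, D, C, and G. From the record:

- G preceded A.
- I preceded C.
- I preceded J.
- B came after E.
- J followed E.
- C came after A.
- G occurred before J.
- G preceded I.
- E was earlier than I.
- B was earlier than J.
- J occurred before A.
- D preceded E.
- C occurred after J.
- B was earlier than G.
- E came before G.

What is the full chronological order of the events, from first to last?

The constraints fix every adjacent pair, so only one ordering works:
D → E → B → G → I → J → A → C.

D, E, B, G, I, J, A, C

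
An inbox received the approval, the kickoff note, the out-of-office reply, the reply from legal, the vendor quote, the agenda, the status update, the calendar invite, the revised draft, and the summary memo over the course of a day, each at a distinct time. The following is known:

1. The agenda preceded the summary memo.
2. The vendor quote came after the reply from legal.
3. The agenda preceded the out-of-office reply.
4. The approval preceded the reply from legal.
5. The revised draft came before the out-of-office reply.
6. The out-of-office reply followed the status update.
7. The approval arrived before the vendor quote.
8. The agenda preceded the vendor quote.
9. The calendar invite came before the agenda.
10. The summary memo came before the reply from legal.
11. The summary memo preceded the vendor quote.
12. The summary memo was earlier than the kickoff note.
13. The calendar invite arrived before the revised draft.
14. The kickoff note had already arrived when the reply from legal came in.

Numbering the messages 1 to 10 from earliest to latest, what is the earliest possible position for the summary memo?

The agenda and the calendar invite must both come before the summary memo — 2 forced predecessors.
Nothing else is forced ahead of the summary memo, so its earliest slot is position 2 + 1 = 3.

3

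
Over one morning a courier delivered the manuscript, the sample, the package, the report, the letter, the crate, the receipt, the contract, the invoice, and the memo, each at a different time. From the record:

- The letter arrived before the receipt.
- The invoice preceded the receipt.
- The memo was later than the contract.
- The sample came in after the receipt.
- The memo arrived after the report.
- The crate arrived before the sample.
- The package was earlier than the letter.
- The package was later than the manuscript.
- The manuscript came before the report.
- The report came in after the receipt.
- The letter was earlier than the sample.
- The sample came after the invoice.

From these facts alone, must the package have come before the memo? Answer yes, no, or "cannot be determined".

Chain the constraints: the package → the letter → the receipt → the report → the memo. Each link is directly stated, so the package comes before the memo.

yes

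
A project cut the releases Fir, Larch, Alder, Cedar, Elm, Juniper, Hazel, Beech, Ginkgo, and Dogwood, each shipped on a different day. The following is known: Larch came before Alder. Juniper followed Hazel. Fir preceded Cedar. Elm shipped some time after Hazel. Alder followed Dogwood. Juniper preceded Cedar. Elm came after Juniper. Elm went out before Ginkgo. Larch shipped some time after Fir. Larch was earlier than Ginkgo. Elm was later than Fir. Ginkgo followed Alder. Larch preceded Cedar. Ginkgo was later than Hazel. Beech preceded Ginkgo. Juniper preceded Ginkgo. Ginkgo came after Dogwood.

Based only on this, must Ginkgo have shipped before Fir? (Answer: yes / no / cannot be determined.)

no

Tracing the constraints gives Fir → Larch → Ginkgo, so Fir must come before Ginkgo.
That means Ginkgo cannot be before Fir.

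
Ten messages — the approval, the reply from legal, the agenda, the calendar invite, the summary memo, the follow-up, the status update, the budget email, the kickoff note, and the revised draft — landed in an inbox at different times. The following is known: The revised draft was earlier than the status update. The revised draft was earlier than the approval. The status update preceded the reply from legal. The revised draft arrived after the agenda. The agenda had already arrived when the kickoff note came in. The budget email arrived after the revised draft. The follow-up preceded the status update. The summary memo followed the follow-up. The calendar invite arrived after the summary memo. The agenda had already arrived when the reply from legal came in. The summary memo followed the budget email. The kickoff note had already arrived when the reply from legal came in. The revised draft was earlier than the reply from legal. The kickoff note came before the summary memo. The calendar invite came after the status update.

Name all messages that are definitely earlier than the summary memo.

Directly stated before the summary memo: the budget email, the follow-up, and the kickoff note.
The agenda reaches the summary memo via the agenda → the kickoff note → the summary memo.
The revised draft reaches the summary memo via the revised draft → the budget email → the summary memo.
No chain forces the reply from legal (or any of the others) ahead of the summary memo.

the agenda, the budget email, the follow-up, the kickoff note, the revised draft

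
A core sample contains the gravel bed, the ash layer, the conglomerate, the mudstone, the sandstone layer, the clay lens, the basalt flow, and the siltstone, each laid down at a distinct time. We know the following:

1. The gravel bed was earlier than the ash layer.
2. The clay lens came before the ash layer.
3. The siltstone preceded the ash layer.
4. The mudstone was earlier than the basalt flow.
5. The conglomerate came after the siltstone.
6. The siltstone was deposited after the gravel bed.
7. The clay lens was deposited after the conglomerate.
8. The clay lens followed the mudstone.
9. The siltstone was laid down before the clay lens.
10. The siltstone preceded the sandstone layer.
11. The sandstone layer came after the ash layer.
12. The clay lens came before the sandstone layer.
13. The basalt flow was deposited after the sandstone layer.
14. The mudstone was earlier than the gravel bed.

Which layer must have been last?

Every other layer has a chain of constraints placing it before the basalt flow, so the basalt flow is last.

the basalt flow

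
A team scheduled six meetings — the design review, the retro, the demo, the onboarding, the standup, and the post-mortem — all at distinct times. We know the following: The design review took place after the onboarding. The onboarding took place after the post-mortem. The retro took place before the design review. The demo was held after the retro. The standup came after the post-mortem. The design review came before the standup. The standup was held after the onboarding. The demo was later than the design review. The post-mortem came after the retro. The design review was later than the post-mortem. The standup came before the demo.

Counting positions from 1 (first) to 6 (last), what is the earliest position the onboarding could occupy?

3

The post-mortem and the retro must both come before the onboarding — 2 forced predecessors.
Nothing else is forced ahead of the onboarding, so its earliest slot is position 2 + 1 = 3.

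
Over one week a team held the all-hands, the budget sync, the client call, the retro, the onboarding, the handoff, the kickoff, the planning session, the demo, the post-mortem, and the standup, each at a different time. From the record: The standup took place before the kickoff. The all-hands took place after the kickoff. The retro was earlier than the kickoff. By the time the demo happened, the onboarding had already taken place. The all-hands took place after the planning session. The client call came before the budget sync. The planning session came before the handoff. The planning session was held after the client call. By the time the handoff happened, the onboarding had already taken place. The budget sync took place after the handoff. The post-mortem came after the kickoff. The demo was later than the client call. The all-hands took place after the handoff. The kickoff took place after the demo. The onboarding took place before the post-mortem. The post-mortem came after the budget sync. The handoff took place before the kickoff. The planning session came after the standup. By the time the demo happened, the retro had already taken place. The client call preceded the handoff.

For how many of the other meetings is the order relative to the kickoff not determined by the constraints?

1

Forced before the kickoff: the client call, the demo, the handoff, the onboarding, the planning session, the retro, and the standup; forced after the kickoff: the all-hands and the post-mortem.
That leaves the budget sync with no forced order relative to the kickoff — 1.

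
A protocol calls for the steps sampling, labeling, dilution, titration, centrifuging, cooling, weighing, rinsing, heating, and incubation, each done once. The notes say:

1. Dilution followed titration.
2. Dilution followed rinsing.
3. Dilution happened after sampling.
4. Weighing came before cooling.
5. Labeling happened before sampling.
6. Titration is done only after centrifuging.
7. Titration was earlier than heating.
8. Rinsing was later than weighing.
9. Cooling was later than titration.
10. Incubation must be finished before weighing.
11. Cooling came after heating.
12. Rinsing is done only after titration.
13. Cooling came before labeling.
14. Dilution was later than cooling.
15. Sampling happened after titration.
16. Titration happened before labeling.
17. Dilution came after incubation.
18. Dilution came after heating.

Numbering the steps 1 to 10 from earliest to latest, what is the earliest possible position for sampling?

8

Centrifuging, cooling, heating, incubation, labeling, titration, and weighing must all come before sampling — 7 forced predecessors.
Nothing else is forced ahead of sampling, so its earliest slot is position 7 + 1 = 8.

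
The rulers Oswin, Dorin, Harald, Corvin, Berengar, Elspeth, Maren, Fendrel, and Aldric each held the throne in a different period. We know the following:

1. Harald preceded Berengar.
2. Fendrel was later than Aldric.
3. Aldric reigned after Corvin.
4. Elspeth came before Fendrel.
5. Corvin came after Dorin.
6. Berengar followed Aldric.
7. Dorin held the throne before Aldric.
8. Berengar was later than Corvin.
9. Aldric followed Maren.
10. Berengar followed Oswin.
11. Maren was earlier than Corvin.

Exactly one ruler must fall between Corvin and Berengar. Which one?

Aldric

Tracing the constraints gives Corvin → Aldric → Berengar, so Aldric sits after Corvin and before Berengar.
No other ruler is forced both after Corvin and before Berengar.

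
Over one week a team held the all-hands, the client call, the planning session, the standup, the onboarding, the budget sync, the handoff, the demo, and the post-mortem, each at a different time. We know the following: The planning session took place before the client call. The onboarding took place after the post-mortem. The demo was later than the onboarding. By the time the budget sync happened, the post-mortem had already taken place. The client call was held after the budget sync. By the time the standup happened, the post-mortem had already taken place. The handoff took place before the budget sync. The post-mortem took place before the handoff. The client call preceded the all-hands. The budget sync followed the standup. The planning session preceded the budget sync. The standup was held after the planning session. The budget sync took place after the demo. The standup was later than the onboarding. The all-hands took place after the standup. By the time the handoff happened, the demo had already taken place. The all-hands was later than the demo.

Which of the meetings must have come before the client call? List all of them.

Directly stated before the client call: the budget sync and the planning session.
The demo reaches the client call via the demo → the budget sync → the client call.
The handoff reaches the client call via the handoff → the budget sync → the client call.
The onboarding reaches the client call via the onboarding → the standup → the budget sync → the client call.
Likewise the post-mortem and the standup each reach the client call by chaining the stated constraints.

the budget sync, the demo, the handoff, the onboarding, the planning session, the post-mortem, the standup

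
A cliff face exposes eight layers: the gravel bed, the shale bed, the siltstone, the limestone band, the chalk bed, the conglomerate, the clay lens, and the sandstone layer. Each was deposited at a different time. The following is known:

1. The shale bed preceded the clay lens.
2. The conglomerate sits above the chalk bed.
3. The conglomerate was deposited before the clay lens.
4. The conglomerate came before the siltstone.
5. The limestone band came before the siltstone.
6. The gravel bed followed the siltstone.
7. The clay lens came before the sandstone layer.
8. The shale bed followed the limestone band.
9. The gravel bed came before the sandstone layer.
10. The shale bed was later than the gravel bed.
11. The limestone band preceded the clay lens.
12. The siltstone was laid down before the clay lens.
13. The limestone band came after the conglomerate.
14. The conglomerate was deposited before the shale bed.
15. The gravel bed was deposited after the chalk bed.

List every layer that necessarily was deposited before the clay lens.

Directly stated before the clay lens: the conglomerate, the limestone band, the shale bed, and the siltstone.
The chalk bed reaches the clay lens via the chalk bed → the conglomerate → the clay lens.
The gravel bed reaches the clay lens via the gravel bed → the shale bed → the clay lens.

the chalk bed, the conglomerate, the gravel bed, the limestone band, the shale bed, the siltstone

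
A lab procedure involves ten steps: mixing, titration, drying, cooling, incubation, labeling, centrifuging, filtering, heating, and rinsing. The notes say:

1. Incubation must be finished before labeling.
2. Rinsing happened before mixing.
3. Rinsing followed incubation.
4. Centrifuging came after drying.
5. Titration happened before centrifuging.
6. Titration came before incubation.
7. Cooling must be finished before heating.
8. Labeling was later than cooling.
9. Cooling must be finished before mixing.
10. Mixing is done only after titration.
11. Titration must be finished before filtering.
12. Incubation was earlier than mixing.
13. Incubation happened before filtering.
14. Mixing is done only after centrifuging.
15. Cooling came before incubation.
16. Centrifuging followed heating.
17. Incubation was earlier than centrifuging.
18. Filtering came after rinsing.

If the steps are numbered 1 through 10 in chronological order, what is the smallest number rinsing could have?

Cooling, incubation, and titration must all come before rinsing — 3 forced predecessors.
Nothing else is forced ahead of rinsing, so its earliest slot is position 3 + 1 = 4.

4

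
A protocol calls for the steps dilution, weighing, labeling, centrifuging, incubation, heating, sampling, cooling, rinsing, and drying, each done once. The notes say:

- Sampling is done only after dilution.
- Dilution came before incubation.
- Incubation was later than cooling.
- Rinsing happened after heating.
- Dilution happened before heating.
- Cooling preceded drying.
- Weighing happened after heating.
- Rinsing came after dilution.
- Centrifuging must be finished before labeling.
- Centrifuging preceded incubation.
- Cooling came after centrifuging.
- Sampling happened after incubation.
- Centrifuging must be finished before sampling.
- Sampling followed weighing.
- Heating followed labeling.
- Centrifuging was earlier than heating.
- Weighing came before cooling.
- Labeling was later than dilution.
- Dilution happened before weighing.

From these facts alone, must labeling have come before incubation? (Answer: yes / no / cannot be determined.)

Chain the constraints: labeling → heating → weighing → cooling → incubation. Each link is directly stated, so labeling comes before incubation.

yes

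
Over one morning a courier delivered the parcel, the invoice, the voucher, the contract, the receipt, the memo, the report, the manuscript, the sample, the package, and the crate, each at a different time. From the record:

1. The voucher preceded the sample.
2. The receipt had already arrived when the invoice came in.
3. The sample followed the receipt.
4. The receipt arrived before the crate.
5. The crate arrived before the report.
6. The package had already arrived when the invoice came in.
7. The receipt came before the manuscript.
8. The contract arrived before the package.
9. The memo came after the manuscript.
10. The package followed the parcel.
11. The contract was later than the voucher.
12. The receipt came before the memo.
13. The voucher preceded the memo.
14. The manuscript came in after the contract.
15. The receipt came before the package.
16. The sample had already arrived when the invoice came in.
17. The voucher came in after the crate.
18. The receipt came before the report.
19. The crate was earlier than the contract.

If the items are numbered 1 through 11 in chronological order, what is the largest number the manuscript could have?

The manuscript must come before the memo — 1 item forced after it.
Everything else can be placed before the manuscript in some valid order, so the manuscript can sit as late as position 11 − 1 = 10.

10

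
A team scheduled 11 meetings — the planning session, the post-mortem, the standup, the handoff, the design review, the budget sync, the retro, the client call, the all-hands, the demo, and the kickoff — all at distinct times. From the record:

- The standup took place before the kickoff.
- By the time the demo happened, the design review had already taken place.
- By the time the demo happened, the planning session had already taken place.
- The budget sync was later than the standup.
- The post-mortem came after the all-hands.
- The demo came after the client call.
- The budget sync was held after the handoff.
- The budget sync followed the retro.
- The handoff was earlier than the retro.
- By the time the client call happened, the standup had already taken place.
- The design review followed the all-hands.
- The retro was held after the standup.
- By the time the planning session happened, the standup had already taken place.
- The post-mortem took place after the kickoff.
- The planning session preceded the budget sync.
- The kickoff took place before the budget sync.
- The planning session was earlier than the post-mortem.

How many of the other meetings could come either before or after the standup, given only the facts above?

3

Forced after the standup: the budget sync, the client call, the demo, the kickoff, the planning session, the post-mortem, and the retro.
That leaves the all-hands, the design review, and the handoff with no forced order relative to the standup — 3.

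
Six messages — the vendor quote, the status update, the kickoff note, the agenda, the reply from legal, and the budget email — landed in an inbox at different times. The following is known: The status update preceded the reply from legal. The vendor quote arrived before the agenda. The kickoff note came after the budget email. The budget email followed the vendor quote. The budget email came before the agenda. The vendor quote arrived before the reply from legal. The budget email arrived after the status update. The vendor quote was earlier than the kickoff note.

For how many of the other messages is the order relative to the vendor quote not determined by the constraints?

1

Forced after the vendor quote: the agenda, the budget email, the kickoff note, and the reply from legal.
That leaves the status update with no forced order relative to the vendor quote — 1.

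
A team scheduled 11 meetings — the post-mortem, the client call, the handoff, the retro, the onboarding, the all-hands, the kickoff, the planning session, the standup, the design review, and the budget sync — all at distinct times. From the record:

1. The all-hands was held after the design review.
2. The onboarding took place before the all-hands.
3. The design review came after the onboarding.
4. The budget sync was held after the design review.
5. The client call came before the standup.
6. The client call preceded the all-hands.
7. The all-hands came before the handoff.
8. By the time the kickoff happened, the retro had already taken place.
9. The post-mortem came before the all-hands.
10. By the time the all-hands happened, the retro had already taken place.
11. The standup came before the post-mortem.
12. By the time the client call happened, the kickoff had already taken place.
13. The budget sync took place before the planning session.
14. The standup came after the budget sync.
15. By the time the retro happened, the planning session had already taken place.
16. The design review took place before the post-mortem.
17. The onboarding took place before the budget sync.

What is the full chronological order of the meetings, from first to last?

The constraints fix every adjacent pair, so only one ordering works:
the onboarding → the design review → the budget sync → the planning session → the retro → the kickoff → the client call → the standup → the post-mortem → the all-hands → the handoff.

the onboarding, the design review, the budget sync, the planning session, the retro, the kickoff, the client call, the standup, the post-mortem, the all-hands, the handoff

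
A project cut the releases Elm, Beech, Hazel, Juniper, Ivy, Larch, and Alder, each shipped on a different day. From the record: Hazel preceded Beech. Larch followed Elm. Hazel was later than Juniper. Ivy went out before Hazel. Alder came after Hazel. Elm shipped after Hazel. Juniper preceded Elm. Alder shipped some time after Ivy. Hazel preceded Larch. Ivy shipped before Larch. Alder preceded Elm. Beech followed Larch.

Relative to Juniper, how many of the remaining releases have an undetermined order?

Forced after Juniper: Alder, Beech, Elm, Hazel, and Larch.
That leaves Ivy with no forced order relative to Juniper — 1.

1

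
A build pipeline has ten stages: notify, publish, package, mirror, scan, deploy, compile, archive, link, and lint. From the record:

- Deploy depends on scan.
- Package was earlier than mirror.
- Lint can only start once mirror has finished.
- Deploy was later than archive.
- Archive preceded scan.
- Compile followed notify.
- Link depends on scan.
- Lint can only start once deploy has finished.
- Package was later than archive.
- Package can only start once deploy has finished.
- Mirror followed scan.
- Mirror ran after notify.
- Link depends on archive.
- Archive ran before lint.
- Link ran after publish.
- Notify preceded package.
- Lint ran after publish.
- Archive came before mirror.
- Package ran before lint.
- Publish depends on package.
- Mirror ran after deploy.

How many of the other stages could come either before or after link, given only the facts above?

3

Forced before link: archive, deploy, notify, package, publish, and scan.
That leaves compile, lint, and mirror with no forced order relative to link — 3.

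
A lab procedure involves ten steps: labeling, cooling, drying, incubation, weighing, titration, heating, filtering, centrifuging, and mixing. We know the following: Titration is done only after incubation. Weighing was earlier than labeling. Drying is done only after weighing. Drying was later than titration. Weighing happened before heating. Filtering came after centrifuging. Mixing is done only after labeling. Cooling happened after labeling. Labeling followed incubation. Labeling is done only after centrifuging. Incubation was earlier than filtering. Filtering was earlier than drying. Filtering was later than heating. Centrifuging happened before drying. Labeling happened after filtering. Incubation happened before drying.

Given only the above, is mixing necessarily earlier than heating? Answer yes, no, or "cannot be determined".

no

Tracing the constraints gives heating → filtering → labeling → mixing, so heating must come before mixing.
That means mixing cannot be before heating.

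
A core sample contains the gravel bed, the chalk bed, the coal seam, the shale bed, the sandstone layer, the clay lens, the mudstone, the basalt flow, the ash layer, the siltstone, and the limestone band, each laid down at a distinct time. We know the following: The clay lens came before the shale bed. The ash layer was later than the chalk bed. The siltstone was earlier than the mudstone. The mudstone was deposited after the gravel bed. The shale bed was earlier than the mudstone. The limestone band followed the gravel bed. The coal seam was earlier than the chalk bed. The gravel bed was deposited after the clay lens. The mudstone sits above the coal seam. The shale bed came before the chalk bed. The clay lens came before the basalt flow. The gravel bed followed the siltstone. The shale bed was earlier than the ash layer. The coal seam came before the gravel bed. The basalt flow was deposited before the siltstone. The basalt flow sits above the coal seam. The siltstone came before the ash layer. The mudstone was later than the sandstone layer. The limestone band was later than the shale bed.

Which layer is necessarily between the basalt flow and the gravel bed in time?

the siltstone

Tracing the constraints gives the basalt flow → the siltstone → the gravel bed, so the siltstone sits after the basalt flow and before the gravel bed.
No other layer is forced both after the basalt flow and before the gravel bed.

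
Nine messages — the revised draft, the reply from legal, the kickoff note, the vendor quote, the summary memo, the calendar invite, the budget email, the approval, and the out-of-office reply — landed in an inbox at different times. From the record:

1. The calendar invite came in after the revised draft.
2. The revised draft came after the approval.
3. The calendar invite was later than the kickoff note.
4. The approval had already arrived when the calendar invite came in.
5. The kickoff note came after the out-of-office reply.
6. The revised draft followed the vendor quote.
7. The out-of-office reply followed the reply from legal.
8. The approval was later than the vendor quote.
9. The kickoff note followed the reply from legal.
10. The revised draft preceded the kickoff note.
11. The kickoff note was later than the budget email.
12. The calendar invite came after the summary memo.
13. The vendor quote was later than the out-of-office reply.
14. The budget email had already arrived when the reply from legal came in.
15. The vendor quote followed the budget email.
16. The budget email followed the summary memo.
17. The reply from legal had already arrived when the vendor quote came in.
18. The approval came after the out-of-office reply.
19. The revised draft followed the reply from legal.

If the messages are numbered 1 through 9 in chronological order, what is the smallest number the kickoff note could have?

The approval, the budget email, the out-of-office reply, the reply from legal, the revised draft, the summary memo, and the vendor quote must all come before the kickoff note — 7 forced predecessors.
Nothing else is forced ahead of the kickoff note, so its earliest slot is position 7 + 1 = 8.

8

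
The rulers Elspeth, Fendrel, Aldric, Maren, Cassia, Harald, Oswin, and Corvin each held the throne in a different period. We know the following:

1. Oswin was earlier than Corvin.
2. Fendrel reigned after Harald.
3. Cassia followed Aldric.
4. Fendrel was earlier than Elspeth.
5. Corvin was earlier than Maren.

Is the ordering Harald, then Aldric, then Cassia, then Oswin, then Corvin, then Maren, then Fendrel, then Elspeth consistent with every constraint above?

yes

Check each stated constraint against the proposed order — e.g. Aldric is ahead of Cassia; Harald is ahead of Fendrel. Every pair is in the required order; nothing is violated.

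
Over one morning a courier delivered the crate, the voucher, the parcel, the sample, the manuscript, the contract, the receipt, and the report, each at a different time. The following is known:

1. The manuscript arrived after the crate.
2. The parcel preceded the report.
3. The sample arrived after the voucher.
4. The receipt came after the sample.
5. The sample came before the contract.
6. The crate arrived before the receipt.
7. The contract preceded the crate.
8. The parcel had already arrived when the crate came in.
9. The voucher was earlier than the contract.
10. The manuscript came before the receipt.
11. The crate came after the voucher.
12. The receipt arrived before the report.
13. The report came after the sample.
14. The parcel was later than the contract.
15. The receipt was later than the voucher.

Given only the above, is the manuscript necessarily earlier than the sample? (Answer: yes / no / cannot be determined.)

no

Tracing the constraints gives the sample → the contract → the crate → the manuscript, so the sample must come before the manuscript.
That means the manuscript cannot be before the sample.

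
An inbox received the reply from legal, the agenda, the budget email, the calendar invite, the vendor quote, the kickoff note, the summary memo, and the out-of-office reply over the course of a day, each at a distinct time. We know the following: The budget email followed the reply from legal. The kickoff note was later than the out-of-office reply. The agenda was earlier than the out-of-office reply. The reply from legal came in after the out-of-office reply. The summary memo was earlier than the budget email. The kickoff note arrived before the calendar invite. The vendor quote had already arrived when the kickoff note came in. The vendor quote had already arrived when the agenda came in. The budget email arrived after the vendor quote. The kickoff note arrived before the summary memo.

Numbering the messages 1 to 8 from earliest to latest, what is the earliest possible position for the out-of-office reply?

The agenda and the vendor quote must both come before the out-of-office reply — 2 forced predecessors.
Nothing else is forced ahead of the out-of-office reply, so its earliest slot is position 2 + 1 = 3.

3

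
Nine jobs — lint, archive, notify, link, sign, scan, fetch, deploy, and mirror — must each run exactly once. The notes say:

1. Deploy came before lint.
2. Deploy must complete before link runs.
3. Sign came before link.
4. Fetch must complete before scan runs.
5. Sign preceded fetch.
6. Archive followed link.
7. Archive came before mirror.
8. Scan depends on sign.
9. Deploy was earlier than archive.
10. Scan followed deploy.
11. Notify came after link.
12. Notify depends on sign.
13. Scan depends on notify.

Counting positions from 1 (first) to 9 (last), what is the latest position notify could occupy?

Notify must come before scan — 1 stage forced after it.
Everything else can be placed before notify in some valid order, so notify can sit as late as position 9 − 1 = 8.

8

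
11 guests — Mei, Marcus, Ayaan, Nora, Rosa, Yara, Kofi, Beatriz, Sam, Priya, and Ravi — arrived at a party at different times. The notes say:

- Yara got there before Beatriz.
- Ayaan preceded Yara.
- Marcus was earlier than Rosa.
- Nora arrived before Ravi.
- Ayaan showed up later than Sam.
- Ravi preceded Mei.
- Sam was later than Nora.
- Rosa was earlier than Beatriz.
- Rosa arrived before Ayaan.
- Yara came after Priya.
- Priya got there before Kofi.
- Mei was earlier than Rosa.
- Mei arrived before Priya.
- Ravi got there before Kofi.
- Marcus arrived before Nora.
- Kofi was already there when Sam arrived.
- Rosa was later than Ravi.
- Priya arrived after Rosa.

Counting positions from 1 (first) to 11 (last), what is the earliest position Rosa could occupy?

Marcus, Mei, Nora, and Ravi must all come before Rosa — 4 forced predecessors.
Nothing else is forced ahead of Rosa, so their earliest slot is position 4 + 1 = 5.

5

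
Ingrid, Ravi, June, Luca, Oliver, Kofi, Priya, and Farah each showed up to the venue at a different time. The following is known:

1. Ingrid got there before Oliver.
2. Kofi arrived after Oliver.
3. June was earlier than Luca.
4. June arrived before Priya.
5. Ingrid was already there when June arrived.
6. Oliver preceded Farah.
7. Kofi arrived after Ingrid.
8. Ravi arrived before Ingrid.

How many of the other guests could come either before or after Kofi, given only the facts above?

4

Forced before Kofi: Ingrid, Oliver, and Ravi.
That leaves Farah, June, Luca, and Priya with no forced order relative to Kofi — 4.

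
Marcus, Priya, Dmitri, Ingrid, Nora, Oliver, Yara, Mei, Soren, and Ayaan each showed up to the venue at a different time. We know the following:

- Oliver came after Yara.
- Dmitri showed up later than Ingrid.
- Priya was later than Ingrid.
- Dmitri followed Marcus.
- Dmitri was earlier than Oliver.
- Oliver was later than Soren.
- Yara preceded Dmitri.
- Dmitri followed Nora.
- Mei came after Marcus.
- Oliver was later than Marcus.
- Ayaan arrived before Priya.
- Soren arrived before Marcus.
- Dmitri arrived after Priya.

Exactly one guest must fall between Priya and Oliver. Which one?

Dmitri

Tracing the constraints gives Priya → Dmitri → Oliver, so Dmitri sits after Priya and before Oliver.
No other guest is forced both after Priya and before Oliver.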